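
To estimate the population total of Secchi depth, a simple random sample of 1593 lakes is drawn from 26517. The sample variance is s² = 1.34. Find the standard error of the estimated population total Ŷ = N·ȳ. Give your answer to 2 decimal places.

Var(Ŷ) = N²·Var(ȳ) = N²·(1 − n/N)·s²/n.
f = 1593/26517 = 0.06007467; Var(ȳ) = 0.93992533·1.34/1593 = 7.9064654 × 10^-4.
Var(Ŷ) = 26517² · (7.9064654 × 10^-4) = 555944.13.
SE(Ŷ) = √(555944.13) = 745.62.

745.62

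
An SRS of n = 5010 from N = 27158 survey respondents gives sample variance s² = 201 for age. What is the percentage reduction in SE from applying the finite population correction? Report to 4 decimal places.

9.6936

f = n/N = 5010/27158 = 0.18447603.
SE_no-fpc = √(s²/n) = 0.20029918; SE_fpc = √((1−f)s²/n) = 0.18088291.
Ratio = √(1−f) = 0.90306366. Reduction = 100·(1 − 0.90306366) = 9.6936%.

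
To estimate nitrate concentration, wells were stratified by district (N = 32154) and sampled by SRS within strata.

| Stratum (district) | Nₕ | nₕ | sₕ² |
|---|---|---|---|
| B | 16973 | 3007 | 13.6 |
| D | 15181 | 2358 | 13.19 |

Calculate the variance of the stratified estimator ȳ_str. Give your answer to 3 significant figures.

0.00209

Var(ȳ_str) = Σₕ Wₕ²(1 − fₕ)sₕ²/nₕ with Wₕ = Nₕ/N, N = 32154.
B: Wₕ = 0.52786590; term = 0.52786590²·(1 − 0.17716373)·13.6/3007 = 0.0010369698.
D: Wₕ = 0.47213410; term = 0.47213410²·(1 − 0.15532574)·13.19/2358 = 0.0010532246.
Sum = 0.0020901944.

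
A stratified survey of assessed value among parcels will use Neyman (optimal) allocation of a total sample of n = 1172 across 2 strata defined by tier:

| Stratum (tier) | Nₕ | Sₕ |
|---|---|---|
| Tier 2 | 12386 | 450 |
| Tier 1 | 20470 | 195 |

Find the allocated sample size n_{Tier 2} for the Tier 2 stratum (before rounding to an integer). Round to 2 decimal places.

Neyman allocation: nₕ = n·NₕSₕ / Σⱼ NⱼSⱼ.
Σ NⱼSⱼ = 12386·450 + 20470·195 = 9.56535 × 10^6.
n_{Tier 2} = 1172·12386·450 / (9.56535 × 10^6) = 682.92.

682.92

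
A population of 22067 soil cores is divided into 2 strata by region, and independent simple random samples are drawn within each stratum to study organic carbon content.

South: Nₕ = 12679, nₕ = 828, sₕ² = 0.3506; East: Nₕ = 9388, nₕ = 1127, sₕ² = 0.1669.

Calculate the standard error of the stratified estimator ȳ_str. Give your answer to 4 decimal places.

Var(ȳ_str) = Σₕ Wₕ²(1 − fₕ)sₕ²/nₕ with Wₕ = Nₕ/N, N = 22067.
South: Wₕ = 0.57456836; term = 0.57456836²·(1 − 0.06530483)·0.3506/828 = 1.3065769 × 10^-4.
East: Wₕ = 0.42543164; term = 0.42543164²·(1 − 0.12004687)·0.1669/1127 = 2.358585 × 10^-5.
Sum = 1.5424354 × 10^-4.
SE = √(1.5424354 × 10^-4) = 0.0124.

0.0124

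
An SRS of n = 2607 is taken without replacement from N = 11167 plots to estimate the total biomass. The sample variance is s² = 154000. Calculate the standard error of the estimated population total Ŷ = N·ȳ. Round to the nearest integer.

Var(Ŷ) = N²·Var(ȳ) = N²·(1 − n/N)·s²/n.
f = 2607/11167 = 0.23345572; Var(ȳ) = 0.76654428·154000/2607 = 45.281097.
Var(Ŷ) = 11167² · 45.281097 = 5.6466383 × 10^9.
SE(Ŷ) = √(5.6466383 × 10^9) = 75144.

75144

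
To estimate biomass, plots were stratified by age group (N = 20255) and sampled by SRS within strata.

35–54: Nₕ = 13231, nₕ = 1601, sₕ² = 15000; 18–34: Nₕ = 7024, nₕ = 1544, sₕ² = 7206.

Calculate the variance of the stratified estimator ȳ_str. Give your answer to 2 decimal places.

Var(ȳ_str) = Σₕ Wₕ²(1 − fₕ)sₕ²/nₕ with Wₕ = Nₕ/N, N = 20255.
35–54: Wₕ = 0.65322143; term = 0.65322143²·(1 − 0.12100370)·15000/1601 = 3.514049.
18–34: Wₕ = 0.34677857; term = 0.34677857²·(1 − 0.21981777)·7206/1544 = 0.43787236.
Sum = 3.9519214.

3.95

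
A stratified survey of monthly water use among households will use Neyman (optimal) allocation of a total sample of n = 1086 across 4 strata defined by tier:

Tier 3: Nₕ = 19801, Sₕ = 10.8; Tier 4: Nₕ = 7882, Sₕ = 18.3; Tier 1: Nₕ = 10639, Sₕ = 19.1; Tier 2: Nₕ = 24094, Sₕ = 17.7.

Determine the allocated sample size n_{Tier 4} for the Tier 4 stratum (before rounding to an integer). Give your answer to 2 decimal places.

Neyman allocation: nₕ = n·NₕSₕ / Σⱼ NⱼSⱼ.
Σ NⱼSⱼ = 19801·10.8 + 7882·18.3 + 10639·19.1 + 24094·17.7 = 987760.1.
n_{Tier 4} = 1086·7882·18.3 / 987760.1 = 158.59.

158.59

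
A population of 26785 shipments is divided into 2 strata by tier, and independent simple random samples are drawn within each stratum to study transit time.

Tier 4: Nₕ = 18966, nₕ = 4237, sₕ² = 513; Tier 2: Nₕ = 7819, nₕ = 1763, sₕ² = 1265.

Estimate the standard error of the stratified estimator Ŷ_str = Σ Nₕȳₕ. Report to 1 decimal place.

Var(Ŷ_str) = Σₕ Nₕ²(1 − fₕ)sₕ²/nₕ.
Tier 4: 18966²·(1 − 4237/18966)·513/4237 = 3.3822672 × 10^7.
Tier 2: 7819²·(1 − 1763/7819)·1265/1763 = 3.3976238 × 10^7.
Sum = 6.779891 × 10^7.
SE = √(6.779891 × 10^7) = 8234.0.

8234.0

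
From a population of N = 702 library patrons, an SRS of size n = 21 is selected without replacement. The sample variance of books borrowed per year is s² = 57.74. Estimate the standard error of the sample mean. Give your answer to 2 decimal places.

1.63

Under SRS without replacement, Var(ȳ) = (1 − f)·s²/n with f = n/N = 21/702 = 0.02991453.
Var(ȳ) = (1 − 0.02991453)·57.74/21 = 0.97008547·2.7495238 = 2.6672731.
SE(ȳ) = √(2.6672731) = 1.63.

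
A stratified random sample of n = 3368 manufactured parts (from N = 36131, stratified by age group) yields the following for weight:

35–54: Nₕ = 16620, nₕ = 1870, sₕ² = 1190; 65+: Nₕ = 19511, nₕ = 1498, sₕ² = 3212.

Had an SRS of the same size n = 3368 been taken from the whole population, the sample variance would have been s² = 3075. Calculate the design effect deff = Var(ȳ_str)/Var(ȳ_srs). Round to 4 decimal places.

Var(ȳ_str) = Σ Wₕ²(1−fₕ)sₕ²/nₕ with Wₕ = Nₕ/36131:
  35–54: (16620/36131)²·(1−1870/16620)·1190/1870 = 0.11950014
  65+: (19511/36131)²·(1−1498/19511)·3212/1498 = 0.57725717
  → Var(ȳ_str) = 0.69675731.
Var(ȳ_srs) = (1 − 3368/36131)·3075/3368 = 0.82789778.
deff = 0.69675731 / 0.82789778 = 0.8416.

0.8416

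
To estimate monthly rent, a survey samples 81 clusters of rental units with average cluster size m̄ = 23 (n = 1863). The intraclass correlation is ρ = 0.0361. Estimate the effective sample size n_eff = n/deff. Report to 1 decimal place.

1038.3

deff = 1 + (23 − 1)·0.0361 = 1 + 0.7942 = 1.7942.
n_eff = 1863 / 1.7942 = 1038.3.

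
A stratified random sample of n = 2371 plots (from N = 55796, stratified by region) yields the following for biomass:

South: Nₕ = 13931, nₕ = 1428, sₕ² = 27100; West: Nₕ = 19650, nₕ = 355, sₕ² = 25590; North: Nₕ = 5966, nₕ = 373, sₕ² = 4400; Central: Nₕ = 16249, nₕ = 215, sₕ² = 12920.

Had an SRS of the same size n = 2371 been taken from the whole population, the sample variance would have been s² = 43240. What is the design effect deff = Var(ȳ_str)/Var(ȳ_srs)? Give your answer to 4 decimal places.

Var(ȳ_str) = Σ Wₕ²(1−fₕ)sₕ²/nₕ with Wₕ = Nₕ/55796:
  South: (13931/55796)²·(1−1428/13931)·27100/1428 = 1.0617725
  West: (19650/55796)²·(1−355/19650)·25590/355 = 8.7789614
  North: (5966/55796)²·(1−373/5966)·4400/373 = 0.12643455
  Central: (16249/55796)²·(1−215/16249)·12920/215 = 5.0290556
  → Var(ȳ_str) = 14.996224.
Var(ȳ_srs) = (1 − 2371/55796)·43240/2371 = 17.462065.
deff = 14.996224 / 17.462065 = 0.8588.

0.8588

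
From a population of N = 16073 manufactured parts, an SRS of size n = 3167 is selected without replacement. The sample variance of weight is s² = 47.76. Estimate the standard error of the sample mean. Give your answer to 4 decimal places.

0.1100

Under SRS without replacement, Var(ȳ) = (1 − f)·s²/n with f = n/N = 3167/16073 = 0.19703851.
Var(ȳ) = (1 − 0.19703851)·47.76/3167 = 0.80296149·0.015080518 = 0.012109075.
SE(ȳ) = √(0.012109075) = 0.1100.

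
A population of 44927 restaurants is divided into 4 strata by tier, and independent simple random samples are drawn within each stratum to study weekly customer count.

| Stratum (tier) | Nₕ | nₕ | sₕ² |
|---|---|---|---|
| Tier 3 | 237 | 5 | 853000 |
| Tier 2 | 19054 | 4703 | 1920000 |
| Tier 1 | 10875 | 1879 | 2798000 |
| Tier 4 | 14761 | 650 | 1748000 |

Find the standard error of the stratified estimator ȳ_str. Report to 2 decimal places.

Var(ȳ_str) = Σₕ Wₕ²(1 − fₕ)sₕ²/nₕ with Wₕ = Nₕ/N, N = 44927.
Tier 3: Wₕ = 0.00527522; term = 0.00527522²·(1 − 0.02109705)·853000/5 = 4.647298.
Tier 2: Wₕ = 0.42411022; term = 0.42411022²·(1 − 0.24682481)·1920000/4703 = 55.306953.
Tier 1: Wₕ = 0.24205934; term = 0.24205934²·(1 − 0.17278161)·2798000/1879 = 72.174669.
Tier 4: Wₕ = 0.32855521; term = 0.32855521²·(1 − 0.04403496)·1748000/650 = 277.51522.
Sum = 409.64414.
SE = √(409.64414) = 20.24.

20.24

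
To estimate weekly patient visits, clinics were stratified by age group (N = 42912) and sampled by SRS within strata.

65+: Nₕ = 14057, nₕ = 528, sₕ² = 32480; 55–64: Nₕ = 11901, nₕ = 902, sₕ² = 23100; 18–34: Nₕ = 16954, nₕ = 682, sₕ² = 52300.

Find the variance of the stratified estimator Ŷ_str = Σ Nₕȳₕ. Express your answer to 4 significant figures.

Var(Ŷ_str) = Σₕ Nₕ²(1 − fₕ)sₕ²/nₕ.
65+: 14057²·(1 − 528/14057)·32480/528 = 1.1698776 × 10^10.
55–64: 11901²·(1 − 902/11901)·23100/902 = 3.352294 × 10^9.
18–34: 16954²·(1 − 682/16954)·52300/682 = 2.1155848 × 10^10.
Sum = 3.6206918 × 10^10.

3.621 × 10^10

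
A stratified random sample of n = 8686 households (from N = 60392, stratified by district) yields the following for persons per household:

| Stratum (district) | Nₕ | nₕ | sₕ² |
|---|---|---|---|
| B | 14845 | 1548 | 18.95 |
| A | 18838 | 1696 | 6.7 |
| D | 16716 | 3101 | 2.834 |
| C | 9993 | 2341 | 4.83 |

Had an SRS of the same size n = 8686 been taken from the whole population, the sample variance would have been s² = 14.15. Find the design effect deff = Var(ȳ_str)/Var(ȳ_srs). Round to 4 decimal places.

0.7977

Var(ȳ_str) = Σ Wₕ²(1−fₕ)sₕ²/nₕ with Wₕ = Nₕ/60392:
  B: (14845/60392)²·(1−1548/14845)·18.95/1548 = 6.6254183 × 10^-4
  A: (18838/60392)²·(1−1696/18838)·6.7/1696 = 3.4977311 × 10^-4
  D: (16716/60392)²·(1−3101/16716)·2.834/3101 = 5.7028147 × 10^-5
  C: (9993/60392)²·(1−2341/9993)·4.83/2341 = 4.3257134 × 10^-5
  → Var(ȳ_str) = 0.0011126002.
Var(ȳ_srs) = (1 − 8686/60392)·14.15/8686 = 0.0013947557.
deff = 0.0011126002 / 0.0013947557 = 0.7977.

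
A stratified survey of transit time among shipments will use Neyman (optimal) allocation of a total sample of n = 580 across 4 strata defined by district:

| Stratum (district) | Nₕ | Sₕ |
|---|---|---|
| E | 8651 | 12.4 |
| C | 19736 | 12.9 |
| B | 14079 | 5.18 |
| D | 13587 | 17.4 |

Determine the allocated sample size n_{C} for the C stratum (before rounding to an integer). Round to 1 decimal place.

Neyman allocation: nₕ = n·NₕSₕ / Σⱼ NⱼSⱼ.
Σ NⱼSⱼ = 8651·12.4 + 19736·12.9 + 14079·5.18 + 13587·17.4 = 671209.82.
n_{C} = 580·19736·12.9 / 671209.82 = 220.0.

220.0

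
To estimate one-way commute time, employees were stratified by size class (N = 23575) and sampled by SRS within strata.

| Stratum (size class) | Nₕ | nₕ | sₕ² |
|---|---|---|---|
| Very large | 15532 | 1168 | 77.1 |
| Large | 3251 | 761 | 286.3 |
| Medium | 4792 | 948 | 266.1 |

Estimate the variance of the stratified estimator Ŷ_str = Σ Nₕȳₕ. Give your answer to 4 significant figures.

Var(Ŷ_str) = Σₕ Nₕ²(1 − fₕ)sₕ²/nₕ.
Very large: 15532²·(1 − 1168/15532)·77.1/1168 = 1.4727001 × 10^7.
Large: 3251²·(1 − 761/3251)·286.3/761 = 3.0454608 × 10^6.
Medium: 4792²·(1 − 948/4792)·266.1/948 = 5.1705498 × 10^6.
Sum = 2.2943012 × 10^7.

2.294 × 10^7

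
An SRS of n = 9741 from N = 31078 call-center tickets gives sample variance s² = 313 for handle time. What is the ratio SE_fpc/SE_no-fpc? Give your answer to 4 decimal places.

0.8286

f = n/N = 9741/31078 = 0.31343716.
SE_no-fpc = √(s²/n) = 0.17925464; SE_fpc = √((1−f)s²/n) = 0.14852876.
Ratio = √(1−f) = 0.82859088.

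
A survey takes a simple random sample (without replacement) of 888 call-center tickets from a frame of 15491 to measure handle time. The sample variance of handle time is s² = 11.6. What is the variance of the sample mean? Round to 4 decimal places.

Under SRS without replacement, Var(ȳ) = (1 − f)·s²/n with f = n/N = 888/15491 = 0.05732361.
Var(ȳ) = (1 − 0.05732361)·11.6/888 = 0.94267639·0.013063063 = 0.012314241.

0.0123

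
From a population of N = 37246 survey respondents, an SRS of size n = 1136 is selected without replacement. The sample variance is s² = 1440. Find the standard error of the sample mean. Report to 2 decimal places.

Under SRS without replacement, Var(ȳ) = (1 − f)·s²/n with f = n/N = 1136/37246 = 0.03049992.
Var(ȳ) = (1 − 0.03049992)·1440/1136 = 0.96950008·1.2676056 = 1.2289438.
SE(ȳ) = √(1.2289438) = 1.11.

1.11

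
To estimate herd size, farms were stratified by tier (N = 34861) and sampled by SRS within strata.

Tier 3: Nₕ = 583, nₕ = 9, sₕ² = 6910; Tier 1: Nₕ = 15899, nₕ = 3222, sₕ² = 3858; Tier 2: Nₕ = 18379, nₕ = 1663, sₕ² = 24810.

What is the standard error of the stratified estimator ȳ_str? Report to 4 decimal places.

Var(ȳ_str) = Σₕ Wₕ²(1 − fₕ)sₕ²/nₕ with Wₕ = Nₕ/N, N = 34861.
Tier 3: Wₕ = 0.01672356; term = 0.01672356²·(1 − 0.01543739)·6910/9 = 0.21141525.
Tier 1: Wₕ = 0.45606839; term = 0.45606839²·(1 − 0.20265425)·3858/3222 = 0.19858357.
Tier 2: Wₕ = 0.52720805; term = 0.52720805²·(1 − 0.09048370)·24810/1663 = 3.7714562.
Sum = 4.181455.
SE = √(4.181455) = 2.0449.

2.0449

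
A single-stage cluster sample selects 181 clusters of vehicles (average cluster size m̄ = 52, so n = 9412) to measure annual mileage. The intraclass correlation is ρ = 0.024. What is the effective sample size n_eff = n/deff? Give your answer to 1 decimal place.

4232.0

deff = 1 + (52 − 1)·0.024 = 1 + 1.224 = 2.224.
n_eff = 9412 / 2.224 = 4232.0.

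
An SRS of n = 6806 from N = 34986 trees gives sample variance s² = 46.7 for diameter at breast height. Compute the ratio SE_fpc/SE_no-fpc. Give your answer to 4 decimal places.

0.8975

f = n/N = 6806/34986 = 0.19453496.
SE_no-fpc = √(s²/n) = 0.082834731; SE_fpc = √((1−f)s²/n) = 0.07434227.
Ratio = √(1−f) = 0.89747704.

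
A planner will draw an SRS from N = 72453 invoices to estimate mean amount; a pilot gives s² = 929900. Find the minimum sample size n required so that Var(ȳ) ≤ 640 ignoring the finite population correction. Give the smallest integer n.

Without fpc, n₀ = s²/D = 929900/640 = 1452.9688.
Rounding up, n = 1453.

1453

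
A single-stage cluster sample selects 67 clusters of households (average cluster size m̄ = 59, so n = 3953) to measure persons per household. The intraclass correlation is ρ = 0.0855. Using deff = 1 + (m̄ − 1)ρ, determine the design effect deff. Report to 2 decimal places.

5.96

deff = 1 + (59 − 1)·0.0855 = 1 + 4.959 = 5.959.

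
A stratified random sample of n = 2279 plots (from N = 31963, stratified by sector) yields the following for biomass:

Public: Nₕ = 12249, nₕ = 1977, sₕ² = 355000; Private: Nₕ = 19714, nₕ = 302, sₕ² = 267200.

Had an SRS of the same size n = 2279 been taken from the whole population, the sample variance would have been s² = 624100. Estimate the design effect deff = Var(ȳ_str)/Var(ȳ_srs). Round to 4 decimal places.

Var(ȳ_str) = Σ Wₕ²(1−fₕ)sₕ²/nₕ with Wₕ = Nₕ/31963:
  Public: (12249/31963)²·(1−1977/12249)·355000/1977 = 22.114761
  Private: (19714/31963)²·(1−302/19714)·267200/302 = 331.42058
  → Var(ȳ_str) = 353.53534.
Var(ȳ_srs) = (1 − 2279/31963)·624100/2279 = 254.32248.
deff = 353.53534 / 254.32248 = 1.3901.

1.3901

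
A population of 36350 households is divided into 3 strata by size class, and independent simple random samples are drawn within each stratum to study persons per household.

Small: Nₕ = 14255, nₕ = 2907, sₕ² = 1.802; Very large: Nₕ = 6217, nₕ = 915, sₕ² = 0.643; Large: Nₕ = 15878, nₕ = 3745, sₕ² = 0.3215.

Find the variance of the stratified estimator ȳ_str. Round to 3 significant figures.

1.06 × 10^-4

Var(ȳ_str) = Σₕ Wₕ²(1 − fₕ)sₕ²/nₕ with Wₕ = Nₕ/N, N = 36350.
Small: Wₕ = 0.39215956; term = 0.39215956²·(1 − 0.20392845)·1.802/2907 = 7.589051 × 10^-5.
Very large: Wₕ = 0.17103164; term = 0.17103164²·(1 − 0.14717710)·0.643/915 = 1.7530796 × 10^-5.
Large: Wₕ = 0.43680880; term = 0.43680880²·(1 − 0.23586094)·0.3215/3745 = 1.2516541 × 10^-5.
Sum = 1.0593785 × 10^-4.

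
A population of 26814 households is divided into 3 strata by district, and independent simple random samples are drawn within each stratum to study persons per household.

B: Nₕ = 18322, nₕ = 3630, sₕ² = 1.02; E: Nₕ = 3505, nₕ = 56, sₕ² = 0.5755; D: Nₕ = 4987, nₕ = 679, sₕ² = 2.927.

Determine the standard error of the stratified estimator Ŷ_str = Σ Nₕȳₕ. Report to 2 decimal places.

540.82

Var(Ŷ_str) = Σₕ Nₕ²(1 − fₕ)sₕ²/nₕ.
B: 18322²·(1 − 3630/18322)·1.02/3630 = 75639.273.
E: 3505²·(1 − 56/3505)·0.5755/56 = 124233.44.
D: 4987²·(1 − 679/4987)·2.927/679 = 92612.159.
Sum = 292484.87.
SE = √(292484.87) = 540.82.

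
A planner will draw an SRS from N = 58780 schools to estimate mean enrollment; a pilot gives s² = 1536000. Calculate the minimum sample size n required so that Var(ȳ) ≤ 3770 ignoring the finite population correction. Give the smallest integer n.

408

Without fpc, n₀ = s²/D = 1536000/3770 = 407.4271.
Rounding up, n = 408.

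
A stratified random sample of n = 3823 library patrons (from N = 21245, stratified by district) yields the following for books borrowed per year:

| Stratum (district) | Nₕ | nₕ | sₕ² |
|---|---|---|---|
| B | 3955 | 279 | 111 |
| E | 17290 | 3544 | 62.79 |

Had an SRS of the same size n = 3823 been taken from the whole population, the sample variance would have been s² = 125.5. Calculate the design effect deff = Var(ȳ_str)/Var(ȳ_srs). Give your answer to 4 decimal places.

0.8226

Var(ȳ_str) = Σ Wₕ²(1−fₕ)sₕ²/nₕ with Wₕ = Nₕ/21245:
  B: (3955/21245)²·(1−279/3955)·111/279 = 0.012815256
  E: (17290/21245)²·(1−3544/17290)·62.79/3544 = 0.0093294197
  → Var(ȳ_str) = 0.022144676.
Var(ȳ_srs) = (1 − 3823/21245)·125.5/3823 = 0.02692035.
deff = 0.022144676 / 0.02692035 = 0.8226.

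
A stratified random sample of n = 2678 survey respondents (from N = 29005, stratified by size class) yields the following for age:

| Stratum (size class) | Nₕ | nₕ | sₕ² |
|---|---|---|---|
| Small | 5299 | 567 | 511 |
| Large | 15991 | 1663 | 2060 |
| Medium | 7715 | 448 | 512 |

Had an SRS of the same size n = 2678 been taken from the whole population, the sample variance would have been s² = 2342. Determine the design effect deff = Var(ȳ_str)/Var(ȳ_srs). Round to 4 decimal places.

0.5548

Var(ȳ_str) = Σ Wₕ²(1−fₕ)sₕ²/nₕ with Wₕ = Nₕ/29005:
  Small: (5299/29005)²·(1−567/5299)·511/567 = 0.026861531
  Large: (15991/29005)²·(1−1663/15991)·2060/1663 = 0.33735755
  Medium: (7715/29005)²·(1−448/7715)·512/448 = 0.076161817
  → Var(ȳ_str) = 0.4403809.
Var(ȳ_srs) = (1 − 2678/29005)·2342/2678 = 0.79378853.
deff = 0.4403809 / 0.79378853 = 0.5548.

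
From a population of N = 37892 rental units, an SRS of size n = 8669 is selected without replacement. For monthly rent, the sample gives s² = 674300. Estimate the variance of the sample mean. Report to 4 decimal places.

59.9876

Under SRS without replacement, Var(ȳ) = (1 − f)·s²/n with f = n/N = 8669/37892 = 0.22878180.
Var(ȳ) = (1 − 0.22878180)·674300/8669 = 0.77121820·77.782905 = 59.987592.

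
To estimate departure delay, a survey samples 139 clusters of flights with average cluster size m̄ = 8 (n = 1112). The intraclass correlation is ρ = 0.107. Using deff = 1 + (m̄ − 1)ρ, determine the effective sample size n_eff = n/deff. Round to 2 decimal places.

deff = 1 + (8 − 1)·0.107 = 1 + 0.749 = 1.749.
n_eff = 1112 / 1.749 = 635.79.

635.79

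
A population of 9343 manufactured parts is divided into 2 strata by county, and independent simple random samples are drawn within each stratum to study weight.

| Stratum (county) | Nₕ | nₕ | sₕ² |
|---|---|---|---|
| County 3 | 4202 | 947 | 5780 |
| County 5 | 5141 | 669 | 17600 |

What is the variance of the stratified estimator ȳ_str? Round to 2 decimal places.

7.89

Var(ȳ_str) = Σₕ Wₕ²(1 − fₕ)sₕ²/nₕ with Wₕ = Nₕ/N, N = 9343.
County 3: Wₕ = 0.44974847; term = 0.44974847²·(1 − 0.22536887)·5780/947 = 0.95633974.
County 5: Wₕ = 0.55025153; term = 0.55025153²·(1 − 0.13013032)·17600/669 = 6.9288834.
Sum = 7.8852231.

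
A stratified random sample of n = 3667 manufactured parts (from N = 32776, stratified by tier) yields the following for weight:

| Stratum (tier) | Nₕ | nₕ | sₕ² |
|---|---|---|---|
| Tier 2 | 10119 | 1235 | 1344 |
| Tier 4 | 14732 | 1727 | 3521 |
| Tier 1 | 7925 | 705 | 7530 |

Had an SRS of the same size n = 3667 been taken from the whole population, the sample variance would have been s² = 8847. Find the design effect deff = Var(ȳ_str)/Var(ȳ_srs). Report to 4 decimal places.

0.4777

Var(ȳ_str) = Σ Wₕ²(1−fₕ)sₕ²/nₕ with Wₕ = Nₕ/32776:
  Tier 2: (10119/32776)²·(1−1235/10119)·1344/1235 = 0.091068159
  Tier 4: (14732/32776)²·(1−1727/14732)·3521/1727 = 0.36360835
  Tier 1: (7925/32776)²·(1−705/7925)·7530/705 = 0.56889278
  → Var(ȳ_str) = 1.0235693.
Var(ȳ_srs) = (1 − 3667/32776)·8847/3667 = 2.1426757.
deff = 1.0235693 / 2.1426757 = 0.4777.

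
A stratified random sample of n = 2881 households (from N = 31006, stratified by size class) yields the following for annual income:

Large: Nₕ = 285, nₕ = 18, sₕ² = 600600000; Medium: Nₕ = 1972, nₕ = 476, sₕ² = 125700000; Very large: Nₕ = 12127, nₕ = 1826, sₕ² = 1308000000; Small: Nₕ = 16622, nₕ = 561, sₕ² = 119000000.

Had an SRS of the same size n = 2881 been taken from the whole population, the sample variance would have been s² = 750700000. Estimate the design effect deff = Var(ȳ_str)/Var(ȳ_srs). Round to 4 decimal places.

0.6576

Var(ȳ_str) = Σ Wₕ²(1−fₕ)sₕ²/nₕ with Wₕ = Nₕ/31006:
  Large: (285/31006)²·(1−18/285)·600600000/18 = 2641.0551
  Medium: (1972/31006)²·(1−476/1972)·125700000/476 = 810.35505
  Very large: (12127/31006)²·(1−1826/12127)·1308000000/1826 = 93078.259
  Small: (16622/31006)²·(1−561/16622)·119000000/561 = 58904.5
  → Var(ȳ_str) = 155434.17.
Var(ȳ_srs) = (1 − 2881/31006)·750700000/2881 = 236357.8.
deff = 155434.17 / 236357.8 = 0.6576.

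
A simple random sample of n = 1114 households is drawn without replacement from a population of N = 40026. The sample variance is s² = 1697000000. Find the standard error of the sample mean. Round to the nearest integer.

Under SRS without replacement, Var(ȳ) = (1 − f)·s²/n with f = n/N = 1114/40026 = 0.02783191.
Var(ȳ) = (1 − 0.02783191)·1697000000/1114 = 0.97216809·1.5233393 × 10^6 = 1.4809419 × 10^6.
SE(ȳ) = √(1.4809419 × 10^6) = 1217.

1217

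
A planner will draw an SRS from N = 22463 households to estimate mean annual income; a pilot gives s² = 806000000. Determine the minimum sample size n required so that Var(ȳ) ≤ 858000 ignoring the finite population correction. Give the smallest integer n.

Without fpc, n₀ = s²/D = 806000000/858000 = 939.3939.
Rounding up, n = 940.

940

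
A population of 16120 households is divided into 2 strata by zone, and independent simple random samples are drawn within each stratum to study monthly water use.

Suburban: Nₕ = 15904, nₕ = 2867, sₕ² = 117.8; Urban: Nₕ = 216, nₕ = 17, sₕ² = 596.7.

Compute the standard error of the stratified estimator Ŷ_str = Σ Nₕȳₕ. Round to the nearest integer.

Var(Ŷ_str) = Σₕ Nₕ²(1 − fₕ)sₕ²/nₕ.
Suburban: 15904²·(1 − 2867/15904)·117.8/2867 = 8.5192552 × 10^6.
Urban: 216²·(1 − 17/216)·596.7/17 = 1.5087384 × 10^6.
Sum = 1.0027994 × 10^7.
SE = √(1.0027994 × 10^7) = 3167.

3167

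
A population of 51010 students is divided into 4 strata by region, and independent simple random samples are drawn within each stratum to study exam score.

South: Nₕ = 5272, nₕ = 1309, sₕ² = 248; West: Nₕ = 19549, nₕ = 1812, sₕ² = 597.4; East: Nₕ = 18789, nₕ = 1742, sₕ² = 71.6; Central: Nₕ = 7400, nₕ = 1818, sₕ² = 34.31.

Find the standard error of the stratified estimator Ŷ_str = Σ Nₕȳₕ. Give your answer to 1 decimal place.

11498.7

Var(Ŷ_str) = Σₕ Nₕ²(1 − fₕ)sₕ²/nₕ.
South: 5272²·(1 − 1309/5272)·248/1309 = 3.9583255 × 10^6.
West: 19549²·(1 − 1812/19549)·597.4/1812 = 1.1431724 × 10^8.
East: 18789²·(1 − 1742/18789)·71.6/1742 = 1.3164868 × 10^7.
Central: 7400²·(1 − 1818/7400)·34.31/1818 = 779557.93.
Sum = 1.3221999 × 10^8.
SE = √(1.3221999 × 10^8) = 11498.7.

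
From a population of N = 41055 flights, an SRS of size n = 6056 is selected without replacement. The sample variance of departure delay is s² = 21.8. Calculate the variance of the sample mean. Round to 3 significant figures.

Under SRS without replacement, Var(ȳ) = (1 − f)·s²/n with f = n/N = 6056/41055 = 0.14750944.
Var(ȳ) = (1 − 0.14750944)·21.8/6056 = 0.85249056·0.0035997358 = 0.0030687408.

0.00307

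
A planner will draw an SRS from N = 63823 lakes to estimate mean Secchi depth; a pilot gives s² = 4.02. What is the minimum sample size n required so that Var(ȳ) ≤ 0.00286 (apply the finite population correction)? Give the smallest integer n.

Without fpc, n₀ = s²/D = 4.02/0.00286 = 1405.5944.
With fpc, (1 − n/N)·s²/n ≤ D requires n ≥ n₀/(1 + n₀/N) = 1405.5944/(1 + 1405.5944/63823) = 1375.3056.
Rounding up, n = 1376.

1376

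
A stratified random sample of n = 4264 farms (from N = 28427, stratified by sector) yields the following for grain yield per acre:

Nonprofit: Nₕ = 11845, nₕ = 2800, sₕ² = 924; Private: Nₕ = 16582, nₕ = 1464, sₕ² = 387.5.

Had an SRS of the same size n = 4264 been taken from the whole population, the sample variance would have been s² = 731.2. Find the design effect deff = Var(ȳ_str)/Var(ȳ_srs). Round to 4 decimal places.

0.8635

Var(ȳ_str) = Σ Wₕ²(1−fₕ)sₕ²/nₕ with Wₕ = Nₕ/28427:
  Nonprofit: (11845/28427)²·(1−2800/11845)·924/2800 = 0.043751759
  Private: (16582/28427)²·(1−1464/16582)·387.5/1464 = 0.082110713
  → Var(ȳ_str) = 0.12586247.
Var(ȳ_srs) = (1 − 4264/28427)·731.2/4264 = 0.14576015.
deff = 0.12586247 / 0.14576015 = 0.8635.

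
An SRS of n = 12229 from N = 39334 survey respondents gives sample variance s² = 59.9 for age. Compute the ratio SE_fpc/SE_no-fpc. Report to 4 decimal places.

0.8301

f = n/N = 12229/39334 = 0.31090151.
SE_no-fpc = √(s²/n) = 0.06998709; SE_fpc = √((1−f)s²/n) = 0.058097653.
Ratio = √(1−f) = 0.83011956.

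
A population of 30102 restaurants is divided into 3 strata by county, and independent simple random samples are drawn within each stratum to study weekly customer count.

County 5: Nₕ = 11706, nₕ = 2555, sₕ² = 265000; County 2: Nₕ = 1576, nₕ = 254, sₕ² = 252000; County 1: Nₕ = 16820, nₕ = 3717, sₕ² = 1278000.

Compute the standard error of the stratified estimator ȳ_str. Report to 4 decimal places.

Var(ȳ_str) = Σₕ Wₕ²(1 − fₕ)sₕ²/nₕ with Wₕ = Nₕ/N, N = 30102.
County 5: Wₕ = 0.38887782; term = 0.38887782²·(1 − 0.21826414)·265000/2555 = 12.261436.
County 2: Wₕ = 0.05235533; term = 0.05235533²·(1 − 0.16116751)·252000/254 = 2.2812022.
County 1: Wₕ = 0.55876686; term = 0.55876686²·(1 − 0.22098692)·1278000/3717 = 83.626577.
Sum = 98.169215.
SE = √(98.169215) = 9.9080.

9.9080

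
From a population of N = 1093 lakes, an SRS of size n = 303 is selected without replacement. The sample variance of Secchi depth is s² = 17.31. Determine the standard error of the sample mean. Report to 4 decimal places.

Under SRS without replacement, Var(ȳ) = (1 − f)·s²/n with f = n/N = 303/1093 = 0.27721866.
Var(ȳ) = (1 − 0.27721866)·17.31/303 = 0.72278134·0.057128713 = 0.041291567.
SE(ȳ) = √(0.041291567) = 0.2032.

0.2032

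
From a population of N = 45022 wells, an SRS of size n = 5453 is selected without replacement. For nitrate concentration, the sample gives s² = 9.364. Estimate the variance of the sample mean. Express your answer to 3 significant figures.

Under SRS without replacement, Var(ȳ) = (1 − f)·s²/n with f = n/N = 5453/45022 = 0.12111856.
Var(ȳ) = (1 − 0.12111856)·9.364/5453 = 0.87888144·0.0017172199 = 0.0015092327.

0.00151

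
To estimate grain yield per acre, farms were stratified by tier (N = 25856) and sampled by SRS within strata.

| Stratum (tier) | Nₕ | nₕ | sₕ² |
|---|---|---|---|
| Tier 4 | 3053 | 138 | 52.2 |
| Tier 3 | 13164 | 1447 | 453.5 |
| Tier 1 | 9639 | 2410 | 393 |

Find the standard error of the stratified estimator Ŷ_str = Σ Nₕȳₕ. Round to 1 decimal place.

Var(Ŷ_str) = Σₕ Nₕ²(1 − fₕ)sₕ²/nₕ.
Tier 4: 3053²·(1 − 138/3053)·52.2/138 = 3.3663307 × 10^6.
Tier 3: 13164²·(1 − 1447/13164)·453.5/1447 = 4.8340714 × 10^7.
Tier 1: 9639²·(1 − 2410/9639)·393/2410 = 1.1362809 × 10^7.
Sum = 6.3069854 × 10^7.
SE = √(6.3069854 × 10^7) = 7941.7.

7941.7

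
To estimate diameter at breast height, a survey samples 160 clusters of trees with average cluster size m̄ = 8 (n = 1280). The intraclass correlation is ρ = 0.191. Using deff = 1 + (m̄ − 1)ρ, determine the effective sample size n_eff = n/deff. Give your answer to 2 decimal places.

547.71

deff = 1 + (8 − 1)·0.191 = 1 + 1.337 = 2.337.
n_eff = 1280 / 2.337 = 547.71.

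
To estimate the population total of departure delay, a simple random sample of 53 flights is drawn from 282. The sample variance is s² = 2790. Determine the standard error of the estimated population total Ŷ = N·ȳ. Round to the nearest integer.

Var(Ŷ) = N²·Var(ȳ) = N²·(1 − n/N)·s²/n.
f = 53/282 = 0.18794326; Var(ȳ) = 0.81205674·2790/53 = 42.747892.
Var(Ŷ) = 282² · 42.747892 = 3.3994834 × 10^6.
SE(Ŷ) = √(3.3994834 × 10^6) = 1844.

1844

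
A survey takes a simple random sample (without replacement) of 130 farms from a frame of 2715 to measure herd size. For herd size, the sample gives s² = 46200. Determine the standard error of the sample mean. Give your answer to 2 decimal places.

Under SRS without replacement, Var(ȳ) = (1 − f)·s²/n with f = n/N = 130/2715 = 0.04788214.
Var(ȳ) = (1 − 0.04788214)·46200/130 = 0.95211786·355.38462 = 338.36804.
SE(ȳ) = √(338.36804) = 18.39.

18.39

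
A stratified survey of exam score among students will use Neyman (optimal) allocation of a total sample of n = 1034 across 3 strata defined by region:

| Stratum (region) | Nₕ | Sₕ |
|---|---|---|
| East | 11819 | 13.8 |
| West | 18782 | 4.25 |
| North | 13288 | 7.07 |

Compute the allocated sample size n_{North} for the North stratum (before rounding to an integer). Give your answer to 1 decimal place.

288.4

Neyman allocation: nₕ = n·NₕSₕ / Σⱼ NⱼSⱼ.
Σ NⱼSⱼ = 11819·13.8 + 18782·4.25 + 13288·7.07 = 336871.86.
n_{North} = 1034·13288·7.07 / 336871.86 = 288.4.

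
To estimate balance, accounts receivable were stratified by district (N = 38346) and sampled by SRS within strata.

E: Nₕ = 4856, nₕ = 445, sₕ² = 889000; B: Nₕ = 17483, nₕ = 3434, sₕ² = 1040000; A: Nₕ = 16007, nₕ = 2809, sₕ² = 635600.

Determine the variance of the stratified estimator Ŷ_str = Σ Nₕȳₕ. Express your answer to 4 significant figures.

1.650 × 10^11

Var(Ŷ_str) = Σₕ Nₕ²(1 − fₕ)sₕ²/nₕ.
E: 4856²·(1 − 445/4856)·889000/445 = 4.2791498 × 10^10.
B: 17483²·(1 − 3434/17483)·1040000/3434 = 7.438655 × 10^10.
A: 16007²·(1 − 2809/16007)·635600/2809 = 4.7802457 × 10^10.
Sum = 1.6498051 × 10^11.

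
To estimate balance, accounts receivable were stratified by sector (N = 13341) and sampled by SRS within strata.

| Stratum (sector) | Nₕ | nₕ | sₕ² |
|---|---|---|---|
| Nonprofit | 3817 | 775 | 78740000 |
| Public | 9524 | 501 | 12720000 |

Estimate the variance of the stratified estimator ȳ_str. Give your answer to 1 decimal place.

Var(ȳ_str) = Σₕ Wₕ²(1 − fₕ)sₕ²/nₕ with Wₕ = Nₕ/N, N = 13341.
Nonprofit: Wₕ = 0.28611049; term = 0.28611049²·(1 − 0.20303904)·78740000/775 = 6628.2413.
Public: Wₕ = 0.71388951; term = 0.71388951²·(1 − 0.05260395)·12720000/501 = 12258.659.
Sum = 18886.9.

18886.9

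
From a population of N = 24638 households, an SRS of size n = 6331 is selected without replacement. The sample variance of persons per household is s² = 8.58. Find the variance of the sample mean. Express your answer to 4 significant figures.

Under SRS without replacement, Var(ȳ) = (1 − f)·s²/n with f = n/N = 6331/24638 = 0.25696079.
Var(ȳ) = (1 − 0.25696079)·8.58/6331 = 0.74303921·0.0013552361 = 0.0010069936.

0.001007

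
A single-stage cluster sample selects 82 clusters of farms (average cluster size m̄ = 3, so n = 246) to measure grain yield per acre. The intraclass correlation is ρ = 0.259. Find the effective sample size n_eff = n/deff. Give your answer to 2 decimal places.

162.06

deff = 1 + (3 − 1)·0.259 = 1 + 0.518 = 1.518.
n_eff = 246 / 1.518 = 162.06.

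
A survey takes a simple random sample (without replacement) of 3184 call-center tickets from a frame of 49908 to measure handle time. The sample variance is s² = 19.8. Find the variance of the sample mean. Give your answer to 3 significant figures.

Under SRS without replacement, Var(ȳ) = (1 − f)·s²/n with f = n/N = 3184/49908 = 0.06379739.
Var(ȳ) = (1 − 0.06379739)·19.8/3184 = 0.93620261·0.006218593 = 0.005821863.

0.00582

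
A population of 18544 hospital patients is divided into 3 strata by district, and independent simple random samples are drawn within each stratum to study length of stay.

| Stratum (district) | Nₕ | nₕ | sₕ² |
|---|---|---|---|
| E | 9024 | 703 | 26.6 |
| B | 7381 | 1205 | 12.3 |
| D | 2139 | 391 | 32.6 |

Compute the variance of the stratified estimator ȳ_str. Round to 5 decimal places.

0.01052

Var(ȳ_str) = Σₕ Wₕ²(1 − fₕ)sₕ²/nₕ with Wₕ = Nₕ/N, N = 18544.
E: Wₕ = 0.48662640; term = 0.48662640²·(1 − 0.07790337)·26.6/703 = 0.0082621692.
B: Wₕ = 0.39802632; term = 0.39802632²·(1 − 0.16325701)·12.3/1205 = 0.0013531119.
D: Wₕ = 0.11534728; term = 0.11534728²·(1 − 0.18279570)·32.6/391 = 9.0653843 × 10^-4.
Sum = 0.01052182.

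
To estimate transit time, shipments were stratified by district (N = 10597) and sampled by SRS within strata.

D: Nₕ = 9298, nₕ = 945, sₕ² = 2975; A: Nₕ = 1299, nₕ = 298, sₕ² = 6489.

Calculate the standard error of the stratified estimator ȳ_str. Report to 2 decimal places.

Var(ȳ_str) = Σₕ Wₕ²(1 − fₕ)sₕ²/nₕ with Wₕ = Nₕ/N, N = 10597.
D: Wₕ = 0.87741814; term = 0.87741814²·(1 − 0.10163476)·2975/945 = 2.1773153.
A: Wₕ = 0.12258186; term = 0.12258186²·(1 − 0.22940724)·6489/298 = 0.25213833.
Sum = 2.4294536.
SE = √(2.4294536) = 1.56.

1.56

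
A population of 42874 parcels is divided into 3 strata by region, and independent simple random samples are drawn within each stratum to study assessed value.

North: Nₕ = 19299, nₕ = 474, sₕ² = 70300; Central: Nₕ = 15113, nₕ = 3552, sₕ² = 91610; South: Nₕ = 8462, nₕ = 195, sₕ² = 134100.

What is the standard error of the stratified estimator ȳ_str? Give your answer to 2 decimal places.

Var(ȳ_str) = Σₕ Wₕ²(1 − fₕ)sₕ²/nₕ with Wₕ = Nₕ/N, N = 42874.
North: Wₕ = 0.45013295; term = 0.45013295²·(1 − 0.02456086)·70300/474 = 29.312899.
Central: Wₕ = 0.35249802; term = 0.35249802²·(1 − 0.23502944)·91610/3552 = 2.451478.
South: Wₕ = 0.19736903; term = 0.19736903²·(1 − 0.02304420)·134100/195 = 26.17141.
Sum = 57.935787.
SE = √(57.935787) = 7.61.

7.61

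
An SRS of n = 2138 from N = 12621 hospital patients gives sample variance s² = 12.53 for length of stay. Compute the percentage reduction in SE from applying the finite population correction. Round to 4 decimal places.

8.8628

f = n/N = 2138/12621 = 0.16940021.
SE_no-fpc = √(s²/n) = 0.076554669; SE_fpc = √((1−f)s²/n) = 0.069769819.
Ratio = √(1−f) = 0.91137248. Reduction = 100·(1 − 0.91137248) = 8.8628%.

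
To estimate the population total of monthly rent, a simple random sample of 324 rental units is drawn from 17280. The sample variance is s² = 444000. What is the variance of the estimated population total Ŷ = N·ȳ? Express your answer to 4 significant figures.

4.015 × 10^11

Var(Ŷ) = N²·Var(ȳ) = N²·(1 − n/N)·s²/n.
f = 324/17280 = 0.01875000; Var(ȳ) = 0.98125000·444000/324 = 1344.6759.
Var(Ŷ) = 17280² · 1344.6759 = 4.0151807 × 10^11.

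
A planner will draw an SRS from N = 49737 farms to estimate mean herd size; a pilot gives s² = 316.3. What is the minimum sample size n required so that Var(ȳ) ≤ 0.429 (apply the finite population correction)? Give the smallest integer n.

727

Without fpc, n₀ = s²/D = 316.3/0.429 = 737.2960.
With fpc, (1 − n/N)·s²/n ≤ D requires n ≥ n₀/(1 + n₀/N) = 737.2960/(1 + 737.2960/49737) = 726.5261.
Rounding up, n = 727.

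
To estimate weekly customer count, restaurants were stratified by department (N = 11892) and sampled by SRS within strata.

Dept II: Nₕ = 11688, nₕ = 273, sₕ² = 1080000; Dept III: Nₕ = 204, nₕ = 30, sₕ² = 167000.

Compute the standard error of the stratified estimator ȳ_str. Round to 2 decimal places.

Var(ȳ_str) = Σₕ Wₕ²(1 − fₕ)sₕ²/nₕ with Wₕ = Nₕ/N, N = 11892.
Dept II: Wₕ = 0.98284561; term = 0.98284561²·(1 − 0.02335729)·1080000/273 = 3732.2216.
Dept III: Wₕ = 0.01715439; term = 0.01715439²·(1 − 0.14705882)·167000/30 = 1.3972201.
Sum = 3733.6188.
SE = √(3733.6188) = 61.10.

61.10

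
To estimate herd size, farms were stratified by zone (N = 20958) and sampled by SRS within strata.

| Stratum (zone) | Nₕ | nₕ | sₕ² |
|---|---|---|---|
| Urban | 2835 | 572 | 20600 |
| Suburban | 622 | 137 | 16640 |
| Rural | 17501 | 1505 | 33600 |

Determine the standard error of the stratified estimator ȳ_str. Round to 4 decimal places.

Var(ȳ_str) = Σₕ Wₕ²(1 − fₕ)sₕ²/nₕ with Wₕ = Nₕ/N, N = 20958.
Urban: Wₕ = 0.13527054; term = 0.13527054²·(1 − 0.20176367)·20600/572 = 0.52602833.
Suburban: Wₕ = 0.02967840; term = 0.02967840²·(1 − 0.22025723)·16640/137 = 0.083419044.
Rural: Wₕ = 0.83505105; term = 0.83505105²·(1 − 0.08599509)·33600/1505 = 14.229098.
Sum = 14.838545.
SE = √(14.838545) = 3.8521.

3.8521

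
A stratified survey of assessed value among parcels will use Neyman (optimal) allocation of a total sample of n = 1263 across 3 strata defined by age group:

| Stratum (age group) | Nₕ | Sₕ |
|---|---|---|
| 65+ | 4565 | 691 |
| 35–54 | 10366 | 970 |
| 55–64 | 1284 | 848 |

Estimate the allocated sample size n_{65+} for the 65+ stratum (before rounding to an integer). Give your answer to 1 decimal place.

Neyman allocation: nₕ = n·NₕSₕ / Σⱼ NⱼSⱼ.
Σ NⱼSⱼ = 4565·691 + 10366·970 + 1284·848 = 1.4298267 × 10^7.
n_{65+} = 1263·4565·691 / (1.4298267 × 10^7) = 278.6.

278.6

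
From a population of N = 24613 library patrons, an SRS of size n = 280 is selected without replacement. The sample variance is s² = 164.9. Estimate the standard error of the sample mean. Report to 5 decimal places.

0.76304

Under SRS without replacement, Var(ȳ) = (1 − f)·s²/n with f = n/N = 280/24613 = 0.01137610.
Var(ȳ) = (1 − 0.01137610)·164.9/280 = 0.98862390·0.58892857 = 0.58222886.
SE(ȳ) = √(0.58222886) = 0.76304.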